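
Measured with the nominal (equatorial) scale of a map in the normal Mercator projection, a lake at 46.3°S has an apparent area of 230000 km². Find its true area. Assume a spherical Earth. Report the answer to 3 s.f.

110000 km²

For Mercator, h = k = sec φ (a conformal cylindrical projection has a single point scale, 1/cos φ).
Areal scale = k² = sec²φ = 1/cos²(46.3°) = 1/0.6909² = 2.095.
True area = apparent / (areal scale) = 230000 / 2.095 ≈ 110000 km².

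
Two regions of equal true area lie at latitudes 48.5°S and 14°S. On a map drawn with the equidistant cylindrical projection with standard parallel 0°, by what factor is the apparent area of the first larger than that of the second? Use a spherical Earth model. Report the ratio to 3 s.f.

1.46

Plate carrée maps x = Rλ, y = Rφ. The meridian scale is h = 1 and the parallel scale is k = 1/cos φ = sec φ.
Areal scale at 48.5°: h·k = 1.000 × 1.509 = 1.509.
Areal scale at 14°: h·k = 1.000 × 1.031 = 1.031.
Ratio = 1.509/1.031 ≈ 1.46.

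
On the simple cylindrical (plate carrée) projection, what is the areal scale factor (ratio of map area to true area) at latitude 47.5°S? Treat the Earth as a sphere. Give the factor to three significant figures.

1.48

In the plate carrée (x = Rλ, y = Rφ), meridians are true-scale (h = 1) and parallels are stretched by k = sec φ.
Areal scale = h·k = 1 × sec φ; at 47.5°, h = 1.000, k = 1.480, so h·k = 1.480.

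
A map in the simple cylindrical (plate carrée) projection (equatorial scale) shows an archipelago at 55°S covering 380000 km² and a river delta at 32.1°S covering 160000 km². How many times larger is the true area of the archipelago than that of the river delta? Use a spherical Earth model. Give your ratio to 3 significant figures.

1.61

On the plate carrée, areal scale = h·k = 1 × sec φ, so true area = apparent × cos φ.
True area of archipelago: 380000 × cos(55°) = 380000 × 0.5736 = 218000 km².
True area of river delta: 160000 × cos(32.1°) = 160000 × 0.8471 = 135500 km².
Ratio = 218000 / 135500 ≈ 1.61.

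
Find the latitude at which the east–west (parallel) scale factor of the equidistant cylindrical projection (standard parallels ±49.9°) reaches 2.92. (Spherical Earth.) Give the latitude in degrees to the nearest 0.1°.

The equidistant cylindrical projection with φ₀ = 49.9° has h = 1 (meridians true) and k = cos φ₀ / cos φ along parallels.
k = cos φ₀ / cos φ = 2.92  ⇒  cos φ = cos 49.9° / 2.92 = 0.2206.
φ = arccos(0.2206) ≈ 77.3°.

77.3°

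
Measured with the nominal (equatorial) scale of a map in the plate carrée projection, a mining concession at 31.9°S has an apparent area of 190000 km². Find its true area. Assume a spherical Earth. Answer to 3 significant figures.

161000 km²

For the equirectangular projection with φ₀ = 0 (plate carrée), h = 1 along meridians and k = sec φ along parallels.
Areal scale = h·k = 1 × sec φ; at 31.9°, h = 1.000, k = 1.178, so h·k = 1.178.
True area = apparent / (areal scale) = 190000 / 1.178 ≈ 161000 km².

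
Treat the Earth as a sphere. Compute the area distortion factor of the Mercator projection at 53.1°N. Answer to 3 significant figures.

2.77

For Mercator, h = k = sec φ (a conformal cylindrical projection has a single point scale, 1/cos φ).
Areal scale = k² = sec²φ = 1/cos²(53.1°) = 1/0.6004² = 2.774.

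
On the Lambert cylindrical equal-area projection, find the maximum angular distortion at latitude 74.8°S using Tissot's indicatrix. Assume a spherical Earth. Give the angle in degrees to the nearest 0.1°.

121.2°

The Lambert cylindrical equal-area projection is the cylindrical equal-area projection with its standard parallel at the equator (φ₀ = 0). Cylindrical equal-area (φ₀ = 0°): h = cos φ / cos 0° along meridians, k = cos 0° / cos φ along parallels; h·k = 1.
At 74.8°: h = 0.2622, k = 3.814; principal scales a = 3.814, b = 0.2622.
sin(ω/2) = (a − b)/(a + b) = 3.552/4.076 = 0.8714, so ω = 2 arcsin(0.8714) ≈ 121.2°.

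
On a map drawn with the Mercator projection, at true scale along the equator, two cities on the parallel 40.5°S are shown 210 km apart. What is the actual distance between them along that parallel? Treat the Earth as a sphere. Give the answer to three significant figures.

160 km

The Mercator projection is conformal; its linear scale factor is the same in every direction and equals sec φ = 1/cos φ.
Along the parallel at 40.5°, map distances are exaggerated by k = sec 40.5° = 1.315.
True distance = 210 / 1.315 = 210 × cos 40.5° ≈ 160 km.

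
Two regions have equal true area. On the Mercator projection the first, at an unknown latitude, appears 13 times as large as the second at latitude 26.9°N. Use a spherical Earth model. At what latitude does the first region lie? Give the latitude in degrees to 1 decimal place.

75.7°

Mercator areal scale is sec²φ, so apparent-area ratio = sec²φ₁ / sec²φ₂ = cos²φ₂ / cos²φ₁.
cos²φ₂ / cos²φ₁ = 13  ⇒  cos φ₁ = cos 26.9° / √13 = 0.8918/3.606 = 0.2473.
φ₁ = arccos(0.2473) ≈ 75.7°.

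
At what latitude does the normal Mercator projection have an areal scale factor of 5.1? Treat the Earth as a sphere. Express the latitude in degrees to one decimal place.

63.7°

Mercator areal scale is sec²φ.
sec²φ = 5.1  ⇒  cos²φ = 0.1961  ⇒  cos φ = 0.4428.
φ = arccos(0.4428) ≈ 63.7°.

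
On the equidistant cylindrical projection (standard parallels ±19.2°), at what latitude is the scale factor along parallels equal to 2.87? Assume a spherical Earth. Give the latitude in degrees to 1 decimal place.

In the equirectangular projection with standard parallel φ₀ = 19.2° (x = Rλ cos φ₀, y = Rφ), meridians are true-scale (h = 1) and the parallel scale is k = cos φ₀ / cos φ.
k = cos φ₀ / cos φ = 2.87  ⇒  cos φ = cos 19.2° / 2.87 = 0.3291.
φ = arccos(0.3291) ≈ 70.8°.

70.8°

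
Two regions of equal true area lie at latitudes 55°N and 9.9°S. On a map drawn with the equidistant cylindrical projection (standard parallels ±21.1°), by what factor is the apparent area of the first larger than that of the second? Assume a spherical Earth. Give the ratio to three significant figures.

In the equirectangular projection with standard parallel φ₀ = 21.1° (x = Rλ cos φ₀, y = Rφ), meridians are true-scale (h = 1) and the parallel scale is k = cos φ₀ / cos φ.
Areal scale at 55°: h·k = 1.000 × 1.627 = 1.627.
Areal scale at 9.9°: h·k = 1.000 × 0.9471 = 0.9471.
Ratio = 1.627/0.9471 ≈ 1.72.

1.72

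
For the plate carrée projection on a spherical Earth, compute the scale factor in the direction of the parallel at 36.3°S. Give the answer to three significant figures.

1.24

For the equirectangular projection with φ₀ = 0 (plate carrée), h = 1 along meridians and k = sec φ along parallels.
k = 1/cos 36.3° = 1/0.8059 = 1.241.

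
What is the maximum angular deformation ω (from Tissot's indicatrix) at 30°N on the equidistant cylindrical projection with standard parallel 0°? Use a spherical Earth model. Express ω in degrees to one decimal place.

8.2°

Plate carrée maps x = Rλ, y = Rφ. The meridian scale is h = 1 and the parallel scale is k = 1/cos φ = sec φ.
At 30°: h = 1.000, k = 1.155; principal scales a = 1.155, b = 1.000.
sin(ω/2) = (a − b)/(a + b) = 0.1547/2.155 = 0.07180, so ω = 2 arcsin(0.07180) ≈ 8.2°.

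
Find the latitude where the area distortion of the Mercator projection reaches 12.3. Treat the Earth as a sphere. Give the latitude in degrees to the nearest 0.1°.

73.4°

Mercator areal scale is sec²φ.
sec²φ = 12.3  ⇒  cos²φ = 0.08130  ⇒  cos φ = 0.2851.
φ = arccos(0.2851) ≈ 73.4°.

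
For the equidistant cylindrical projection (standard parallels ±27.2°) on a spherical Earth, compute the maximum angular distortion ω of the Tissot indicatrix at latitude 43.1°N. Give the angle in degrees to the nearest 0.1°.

In the equirectangular projection with standard parallel φ₀ = 27.2° (x = Rλ cos φ₀, y = Rφ), meridians are true-scale (h = 1) and the parallel scale is k = cos φ₀ / cos φ.
At 43.1°: h = 1.000, k = 1.218; principal scales a = 1.218, b = 1.000.
sin(ω/2) = (a − b)/(a + b) = 0.2181/2.218 = 0.09833, so ω = 2 arcsin(0.09833) ≈ 11.3°.

11.3°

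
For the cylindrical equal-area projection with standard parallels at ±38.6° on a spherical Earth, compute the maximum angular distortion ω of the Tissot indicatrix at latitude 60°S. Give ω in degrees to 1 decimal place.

A cylindrical equal-area projection with standard parallel φ₀ has meridian scale h = cos φ / cos φ₀ and parallel scale k = cos φ₀ / cos φ (so areas are preserved, h·k = 1).
At 60°: h = 0.6398, k = 1.563; principal scales a = 1.563, b = 0.6398.
sin(ω/2) = (a − b)/(a + b) = 0.9233/2.203 = 0.4191, so ω = 2 arcsin(0.4191) ≈ 49.6°.

49.6°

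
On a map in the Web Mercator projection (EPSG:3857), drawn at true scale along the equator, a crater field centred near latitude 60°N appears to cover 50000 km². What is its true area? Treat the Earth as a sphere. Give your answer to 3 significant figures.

12500 km²

The Mercator projection is conformal; its linear scale factor is the same in every direction and equals sec φ = 1/cos φ.
Areal scale = k² = sec²φ = 1/cos²(60°) = 1/0.5000² = 4.000.
True area = apparent / (areal scale) = 50000 / 4.000 ≈ 12500 km².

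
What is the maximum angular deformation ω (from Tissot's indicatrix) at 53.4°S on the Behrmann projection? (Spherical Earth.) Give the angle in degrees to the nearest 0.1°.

41.8°

The Behrmann projection is cylindrical equal-area with φ₀ = 30°. Cylindrical equal-area (φ₀ = 30°): h = cos φ / cos 30° along meridians, k = cos 30° / cos φ along parallels; h·k = 1.
At 53.4°: h = 0.6885, k = 1.453; principal scales a = 1.453, b = 0.6885.
sin(ω/2) = (a − b)/(a + b) = 0.7641/2.141 = 0.3569, so ω = 2 arcsin(0.3569) ≈ 41.8°.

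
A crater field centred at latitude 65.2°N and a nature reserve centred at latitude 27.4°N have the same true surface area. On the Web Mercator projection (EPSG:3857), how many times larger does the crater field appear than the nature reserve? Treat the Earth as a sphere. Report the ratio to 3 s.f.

4.48

Mercator areal scale is sec²φ.
At 65.2°: sec²(65.2°) = 1/0.4195² = 5.684.
At 27.4°: sec²(27.4°) = 1/0.8878² = 1.269.
Ratio = 5.684/1.269 = cos²(27.4°)/cos²(65.2°) ≈ 4.48.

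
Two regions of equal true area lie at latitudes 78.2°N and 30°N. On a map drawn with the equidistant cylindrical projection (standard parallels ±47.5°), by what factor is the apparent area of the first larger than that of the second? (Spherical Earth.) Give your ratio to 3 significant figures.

4.23

The equidistant cylindrical projection with φ₀ = 47.5° has h = 1 (meridians true) and k = cos φ₀ / cos φ along parallels.
Areal scale at 78.2°: h·k = 1.000 × 3.304 = 3.304.
Areal scale at 30°: h·k = 1.000 × 0.7801 = 0.7801.
Ratio = 3.304/0.7801 ≈ 4.23.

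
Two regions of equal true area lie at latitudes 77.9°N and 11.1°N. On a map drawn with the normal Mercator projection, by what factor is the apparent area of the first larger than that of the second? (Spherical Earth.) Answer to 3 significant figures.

Mercator is conformal with k = sec φ, so areal scale = k² = sec²φ.
At 77.9°: sec²(77.9°) = 1/0.2096² = 22.76.
At 11.1°: sec²(11.1°) = 1/0.9813² = 1.038.
Ratio = 22.76/1.038 = cos²(11.1°)/cos²(77.9°) ≈ 21.9.

21.9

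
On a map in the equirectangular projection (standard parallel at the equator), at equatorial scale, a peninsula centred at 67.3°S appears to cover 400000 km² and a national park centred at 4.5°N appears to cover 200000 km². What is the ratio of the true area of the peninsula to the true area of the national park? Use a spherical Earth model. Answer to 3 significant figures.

0.774

Plate carrée has h = 1 and k = sec φ, giving areal scale sec φ; true area = (apparent area) · cos φ.
True area of peninsula: 400000 × cos(67.3°) = 400000 × 0.3859 = 154400 km².
True area of national park: 200000 × cos(4.5°) = 200000 × 0.9969 = 199400 km².
Ratio = 154400 / 199400 ≈ 0.774.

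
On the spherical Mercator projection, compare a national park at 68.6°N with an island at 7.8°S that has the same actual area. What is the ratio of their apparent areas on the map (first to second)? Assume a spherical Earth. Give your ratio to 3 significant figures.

On Mercator, area is exaggerated by sec²φ = 1/cos²φ.
At 68.6°: sec²(68.6°) = 1/0.3649² = 7.511.
At 7.8°: sec²(7.8°) = 1/0.9907² = 1.019.
Ratio = 7.511/1.019 = cos²(7.8°)/cos²(68.6°) ≈ 7.37.

7.37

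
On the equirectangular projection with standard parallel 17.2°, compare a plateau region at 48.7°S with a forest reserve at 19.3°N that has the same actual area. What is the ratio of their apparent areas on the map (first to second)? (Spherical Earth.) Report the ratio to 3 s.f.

With standard parallel φ₀ = 17.2°, the equirectangular projection gives x = Rλ cos φ₀, y = Rφ, so h = 1 and k = cos 17.2° / cos φ.
Areal scale at 48.7°: h·k = 1.000 × 1.447 = 1.447.
Areal scale at 19.3°: h·k = 1.000 × 1.012 = 1.012.
Ratio = 1.447/1.012 ≈ 1.43.

1.43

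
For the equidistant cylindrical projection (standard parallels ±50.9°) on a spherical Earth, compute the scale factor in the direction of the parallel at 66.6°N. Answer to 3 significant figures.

1.59

The equidistant cylindrical projection with φ₀ = 50.9° has h = 1 (meridians true) and k = cos φ₀ / cos φ along parallels.
k = cos 50.9° / cos 66.6° = 0.6307/0.3971 = 1.588.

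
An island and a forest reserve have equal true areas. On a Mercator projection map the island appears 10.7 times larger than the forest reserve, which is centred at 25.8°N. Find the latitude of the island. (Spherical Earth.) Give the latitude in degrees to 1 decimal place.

For equal true areas on Mercator, apparent areas scale as sec²φ, so the ratio is cos²φ₂ / cos²φ₁.
cos²φ₂ / cos²φ₁ = 10.7  ⇒  cos φ₁ = cos 25.8° / √10.7 = 0.9003/3.271 = 0.2752.
φ₁ = arccos(0.2752) ≈ 74.0°.

74.0°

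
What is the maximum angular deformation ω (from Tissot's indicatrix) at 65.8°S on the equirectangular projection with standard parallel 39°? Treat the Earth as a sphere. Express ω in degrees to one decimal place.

36.0°

In the equirectangular projection with standard parallel φ₀ = 39° (x = Rλ cos φ₀, y = Rφ), meridians are true-scale (h = 1) and the parallel scale is k = cos φ₀ / cos φ.
At 65.8°: h = 1.000, k = 1.896; principal scales a = 1.896, b = 1.000.
sin(ω/2) = (a − b)/(a + b) = 0.8958/2.896 = 0.3094, so ω = 2 arcsin(0.3094) ≈ 36.0°.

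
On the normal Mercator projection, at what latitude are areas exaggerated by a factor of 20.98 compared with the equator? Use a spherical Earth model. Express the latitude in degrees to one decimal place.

Mercator areal scale is sec²φ.
sec²φ = 20.98  ⇒  cos²φ = 0.04766  ⇒  cos φ = 0.2183.
φ = arccos(0.2183) ≈ 77.4°.

77.4°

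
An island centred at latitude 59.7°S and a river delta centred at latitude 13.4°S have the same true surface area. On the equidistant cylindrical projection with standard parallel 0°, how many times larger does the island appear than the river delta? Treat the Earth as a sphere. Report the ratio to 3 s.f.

1.93

Plate carrée maps x = Rλ, y = Rφ. The meridian scale is h = 1 and the parallel scale is k = 1/cos φ = sec φ.
Areal scale at 59.7°: h·k = 1.000 × 1.982 = 1.982.
Areal scale at 13.4°: h·k = 1.000 × 1.028 = 1.028.
Ratio = 1.982/1.028 ≈ 1.93.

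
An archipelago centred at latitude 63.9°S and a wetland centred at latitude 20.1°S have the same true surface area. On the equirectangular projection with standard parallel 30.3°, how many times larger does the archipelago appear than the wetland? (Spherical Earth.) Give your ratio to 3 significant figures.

2.13

With standard parallel φ₀ = 30.3°, the equirectangular projection gives x = Rλ cos φ₀, y = Rφ, so h = 1 and k = cos 30.3° / cos φ.
Areal scale at 63.9°: h·k = 1.000 × 1.963 = 1.963.
Areal scale at 20.1°: h·k = 1.000 × 0.9194 = 0.9194.
Ratio = 1.963/0.9194 ≈ 2.13.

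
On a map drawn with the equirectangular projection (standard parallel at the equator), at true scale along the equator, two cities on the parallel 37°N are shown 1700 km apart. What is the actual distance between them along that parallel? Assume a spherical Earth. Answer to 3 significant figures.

1360 km

Plate carrée maps x = Rλ, y = Rφ. The meridian scale is h = 1 and the parallel scale is k = 1/cos φ = sec φ.
Along the parallel at 37°, map distances are exaggerated by k = sec 37° = 1.252.
True distance = 1700 / 1.252 = 1700 × cos 37° ≈ 1360 km.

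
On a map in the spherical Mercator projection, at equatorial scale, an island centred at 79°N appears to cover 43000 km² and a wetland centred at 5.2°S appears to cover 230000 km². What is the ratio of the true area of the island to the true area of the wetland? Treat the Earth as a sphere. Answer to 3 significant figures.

0.00686

Mercator's areal exaggeration is sec²φ; hence true area = (apparent area) · cos²φ.
True area of island: 43000 × cos²(79°) = 43000 × 0.03641 = 1566 km².
True area of wetland: 230000 × cos²(5.2°) = 230000 × 0.9918 = 228100 km².
Ratio = 1566 / 228100 ≈ 0.00686.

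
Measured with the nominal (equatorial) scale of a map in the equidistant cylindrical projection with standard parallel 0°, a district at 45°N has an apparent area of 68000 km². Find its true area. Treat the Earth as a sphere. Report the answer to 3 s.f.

For the equirectangular projection with φ₀ = 0 (plate carrée), h = 1 along meridians and k = sec φ along parallels.
Areal scale = h·k = 1 × sec φ; at 45°, h = 1.000, k = 1.414, so h·k = 1.414.
True area = apparent / (areal scale) = 68000 / 1.414 ≈ 48100 km².

48100 km²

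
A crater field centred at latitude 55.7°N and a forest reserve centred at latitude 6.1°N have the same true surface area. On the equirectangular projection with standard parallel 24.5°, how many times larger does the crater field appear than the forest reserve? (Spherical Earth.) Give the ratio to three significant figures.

1.76

In the equirectangular projection with standard parallel φ₀ = 24.5° (x = Rλ cos φ₀, y = Rφ), meridians are true-scale (h = 1) and the parallel scale is k = cos φ₀ / cos φ.
Areal scale at 55.7°: h·k = 1.000 × 1.615 = 1.615.
Areal scale at 6.1°: h·k = 1.000 × 0.9151 = 0.9151.
Ratio = 1.615/0.9151 ≈ 1.76.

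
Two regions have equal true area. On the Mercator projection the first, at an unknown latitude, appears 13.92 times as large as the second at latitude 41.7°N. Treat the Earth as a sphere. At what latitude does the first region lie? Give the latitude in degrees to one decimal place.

On Mercator, (apparent₁)/(apparent₂) = sec²φ₁ / sec²φ₂ when true areas are equal.
cos²φ₂ / cos²φ₁ = 13.92  ⇒  cos φ₁ = cos 41.7° / √13.92 = 0.7466/3.731 = 0.2001.
φ₁ = arccos(0.2001) ≈ 78.5°.

78.5°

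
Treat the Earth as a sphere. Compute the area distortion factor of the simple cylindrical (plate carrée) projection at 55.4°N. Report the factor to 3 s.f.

For the equirectangular projection with φ₀ = 0 (plate carrée), h = 1 along meridians and k = sec φ along parallels.
Areal scale = h·k = 1 × sec φ; at 55.4°, h = 1.000, k = 1.761, so h·k = 1.761.

1.76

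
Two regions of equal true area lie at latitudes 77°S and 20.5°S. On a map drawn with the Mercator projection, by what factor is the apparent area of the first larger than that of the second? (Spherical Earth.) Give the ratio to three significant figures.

On Mercator, area is exaggerated by sec²φ = 1/cos²φ.
At 77°: sec²(77°) = 1/0.2250² = 19.76.
At 20.5°: sec²(20.5°) = 1/0.9367² = 1.140.
Ratio = 19.76/1.140 = cos²(20.5°)/cos²(77°) ≈ 17.3.

17.3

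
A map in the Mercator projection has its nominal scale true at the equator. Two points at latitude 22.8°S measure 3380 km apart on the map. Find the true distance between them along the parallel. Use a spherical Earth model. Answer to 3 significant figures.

3120 km

For Mercator, h = k = sec φ (a conformal cylindrical projection has a single point scale, 1/cos φ).
Along the parallel at 22.8°, map distances are exaggerated by k = sec 22.8° = 1.085.
True distance = 3380 / 1.085 = 3380 × cos 22.8° ≈ 3120 km.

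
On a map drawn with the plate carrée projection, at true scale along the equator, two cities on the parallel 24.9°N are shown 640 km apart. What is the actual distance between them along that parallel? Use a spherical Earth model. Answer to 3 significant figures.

In the plate carrée (x = Rλ, y = Rφ), meridians are true-scale (h = 1) and parallels are stretched by k = sec φ.
Along the parallel at 24.9°, map distances are exaggerated by k = sec 24.9° = 1.102.
True distance = 640 / 1.102 = 640 × cos 24.9° ≈ 581 km.

581 km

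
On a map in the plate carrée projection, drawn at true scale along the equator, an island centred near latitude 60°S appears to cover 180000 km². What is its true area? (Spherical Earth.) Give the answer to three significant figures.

Plate carrée maps x = Rλ, y = Rφ. The meridian scale is h = 1 and the parallel scale is k = 1/cos φ = sec φ.
Areal scale = h·k = 1 × sec φ; at 60°, h = 1.000, k = 2.000, so h·k = 2.000.
True area = apparent / (areal scale) = 180000 / 2.000 ≈ 90000 km².

90000 km²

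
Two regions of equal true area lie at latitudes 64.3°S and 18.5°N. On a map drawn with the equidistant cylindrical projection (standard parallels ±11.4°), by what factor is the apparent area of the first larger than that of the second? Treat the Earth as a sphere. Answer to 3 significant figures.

2.19

The equidistant cylindrical projection with φ₀ = 11.4° has h = 1 (meridians true) and k = cos φ₀ / cos φ along parallels.
Areal scale at 64.3°: h·k = 1.000 × 2.260 = 2.260.
Areal scale at 18.5°: h·k = 1.000 × 1.034 = 1.034.
Ratio = 2.260/1.034 ≈ 2.19.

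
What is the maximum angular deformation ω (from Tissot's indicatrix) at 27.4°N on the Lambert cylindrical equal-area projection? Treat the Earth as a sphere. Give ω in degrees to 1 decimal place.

13.6°

The Lambert cylindrical equal-area projection is the cylindrical equal-area projection with its standard parallel at the equator (φ₀ = 0). A cylindrical equal-area projection with standard parallel φ₀ has meridian scale h = cos φ / cos φ₀ and parallel scale k = cos φ₀ / cos φ (so areas are preserved, h·k = 1).
At 27.4°: h = 0.8878, k = 1.126; principal scales a = 1.126, b = 0.8878.
sin(ω/2) = (a − b)/(a + b) = 0.2385/2.014 = 0.1184, so ω = 2 arcsin(0.1184) ≈ 13.6°.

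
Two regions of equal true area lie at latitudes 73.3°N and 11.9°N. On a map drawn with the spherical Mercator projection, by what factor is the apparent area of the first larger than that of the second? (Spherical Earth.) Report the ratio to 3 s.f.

Mercator areal scale is sec²φ.
At 73.3°: sec²(73.3°) = 1/0.2874² = 12.11.
At 11.9°: sec²(11.9°) = 1/0.9785² = 1.044.
Ratio = 12.11/1.044 = cos²(11.9°)/cos²(73.3°) ≈ 11.6.

11.6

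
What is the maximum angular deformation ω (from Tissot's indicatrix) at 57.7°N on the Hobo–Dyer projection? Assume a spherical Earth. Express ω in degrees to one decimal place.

Hobo–Dyer is a cylindrical equal-area projection with standard parallels at ±37.5°. Cylindrical equal-area (φ₀ = 37.5°): h = cos φ / cos 37.5° along meridians, k = cos 37.5° / cos φ along parallels; h·k = 1.
At 57.7°: h = 0.6735, k = 1.485; principal scales a = 1.485, b = 0.6735.
sin(ω/2) = (a − b)/(a + b) = 0.8112/2.158 = 0.3758, so ω = 2 arcsin(0.3758) ≈ 44.2°.

44.2°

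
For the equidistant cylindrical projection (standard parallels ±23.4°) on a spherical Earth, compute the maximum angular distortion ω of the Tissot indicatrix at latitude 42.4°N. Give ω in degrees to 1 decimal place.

With standard parallel φ₀ = 23.4°, the equirectangular projection gives x = Rλ cos φ₀, y = Rφ, so h = 1 and k = cos 23.4° / cos φ.
At 42.4°: h = 1.000, k = 1.243; principal scales a = 1.243, b = 1.000.
sin(ω/2) = (a − b)/(a + b) = 0.2428/2.243 = 0.1083, so ω = 2 arcsin(0.1083) ≈ 12.4°.

12.4°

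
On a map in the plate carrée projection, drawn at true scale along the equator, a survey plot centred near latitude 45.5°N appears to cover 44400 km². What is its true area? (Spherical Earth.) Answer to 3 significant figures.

Plate carrée maps x = Rλ, y = Rφ. The meridian scale is h = 1 and the parallel scale is k = 1/cos φ = sec φ.
Areal scale = h·k = 1 × sec φ; at 45.5°, h = 1.000, k = 1.427, so h·k = 1.427.
True area = apparent / (areal scale) = 44400 / 1.427 ≈ 31100 km².

31100 km²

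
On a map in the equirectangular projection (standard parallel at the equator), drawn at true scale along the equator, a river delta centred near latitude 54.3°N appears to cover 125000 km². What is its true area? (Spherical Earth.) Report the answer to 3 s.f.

Plate carrée maps x = Rλ, y = Rφ. The meridian scale is h = 1 and the parallel scale is k = 1/cos φ = sec φ.
Areal scale = h·k = 1 × sec φ; at 54.3°, h = 1.000, k = 1.714, so h·k = 1.714.
True area = apparent / (areal scale) = 125000 / 1.714 ≈ 72900 km².

72900 km²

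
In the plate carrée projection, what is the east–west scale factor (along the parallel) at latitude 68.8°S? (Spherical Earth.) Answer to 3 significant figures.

2.77

For the equirectangular projection with φ₀ = 0 (plate carrée), h = 1 along meridians and k = sec φ along parallels.
k = 1/cos 68.8° = 1/0.3616 = 2.765.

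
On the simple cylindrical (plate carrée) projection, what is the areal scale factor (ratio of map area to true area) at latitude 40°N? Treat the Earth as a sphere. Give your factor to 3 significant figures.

1.31

Plate carrée maps x = Rλ, y = Rφ. The meridian scale is h = 1 and the parallel scale is k = 1/cos φ = sec φ.
Areal scale = h·k = 1 × sec φ; at 40°, h = 1.000, k = 1.305, so h·k = 1.305.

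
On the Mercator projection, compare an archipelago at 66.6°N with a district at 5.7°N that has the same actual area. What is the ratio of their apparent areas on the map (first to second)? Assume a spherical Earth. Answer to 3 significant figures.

6.28

Mercator is conformal with k = sec φ, so areal scale = k² = sec²φ.
At 66.6°: sec²(66.6°) = 1/0.3971² = 6.340.
At 5.7°: sec²(5.7°) = 1/0.9951² = 1.010.
Ratio = 6.340/1.010 = cos²(5.7°)/cos²(66.6°) ≈ 6.28.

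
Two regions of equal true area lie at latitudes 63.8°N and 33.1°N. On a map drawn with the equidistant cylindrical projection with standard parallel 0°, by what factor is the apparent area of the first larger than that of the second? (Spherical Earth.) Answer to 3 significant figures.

1.90

In the plate carrée (x = Rλ, y = Rφ), meridians are true-scale (h = 1) and parallels are stretched by k = sec φ.
Areal scale at 63.8°: h·k = 1.000 × 2.265 = 2.265.
Areal scale at 33.1°: h·k = 1.000 × 1.194 = 1.194.
Ratio = 2.265/1.194 ≈ 1.90.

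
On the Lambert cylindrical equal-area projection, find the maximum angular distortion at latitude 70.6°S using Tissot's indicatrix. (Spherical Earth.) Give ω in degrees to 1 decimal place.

106.5°

The Lambert cylindrical equal-area projection is the cylindrical equal-area projection with its standard parallel at the equator (φ₀ = 0). For cylindrical equal-area with standard parallel φ₀, h = cos φ / cos φ₀ and k = cos φ₀ / cos φ, so h·k = 1.
At 70.6°: h = 0.3322, k = 3.011; principal scales a = 3.011, b = 0.3322.
sin(ω/2) = (a − b)/(a + b) = 2.678/3.343 = 0.8013, so ω = 2 arcsin(0.8013) ≈ 106.5°.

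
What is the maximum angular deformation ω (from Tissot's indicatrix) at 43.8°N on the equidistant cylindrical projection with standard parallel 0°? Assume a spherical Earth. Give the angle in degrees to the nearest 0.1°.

18.6°

For the equirectangular projection with φ₀ = 0 (plate carrée), h = 1 along meridians and k = sec φ along parallels.
At 43.8°: h = 1.000, k = 1.386; principal scales a = 1.386, b = 1.000.
sin(ω/2) = (a − b)/(a + b) = 0.3855/2.386 = 0.1616, so ω = 2 arcsin(0.1616) ≈ 18.6°.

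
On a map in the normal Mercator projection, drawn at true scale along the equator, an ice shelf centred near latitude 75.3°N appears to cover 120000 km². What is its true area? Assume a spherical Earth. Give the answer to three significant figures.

7730 km²

The Mercator projection is conformal; its linear scale factor is the same in every direction and equals sec φ = 1/cos φ.
Areal scale = k² = sec²φ = 1/cos²(75.3°) = 1/0.2538² = 15.53.
True area = apparent / (areal scale) = 120000 / 15.53 ≈ 7730 km².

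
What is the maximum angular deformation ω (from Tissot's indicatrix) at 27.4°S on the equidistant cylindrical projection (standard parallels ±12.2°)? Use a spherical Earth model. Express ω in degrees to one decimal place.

5.5°

In the equirectangular projection with standard parallel φ₀ = 12.2° (x = Rλ cos φ₀, y = Rφ), meridians are true-scale (h = 1) and the parallel scale is k = cos φ₀ / cos φ.
At 27.4°: h = 1.000, k = 1.101; principal scales a = 1.101, b = 1.000.
sin(ω/2) = (a − b)/(a + b) = 0.1009/2.101 = 0.04804, so ω = 2 arcsin(0.04804) ≈ 5.5°.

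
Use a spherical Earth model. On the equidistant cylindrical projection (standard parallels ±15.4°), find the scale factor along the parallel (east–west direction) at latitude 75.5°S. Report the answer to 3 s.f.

3.85

In the equirectangular projection with standard parallel φ₀ = 15.4° (x = Rλ cos φ₀, y = Rφ), meridians are true-scale (h = 1) and the parallel scale is k = cos φ₀ / cos φ.
k = cos 15.4° / cos 75.5° = 0.9641/0.2504 = 3.851.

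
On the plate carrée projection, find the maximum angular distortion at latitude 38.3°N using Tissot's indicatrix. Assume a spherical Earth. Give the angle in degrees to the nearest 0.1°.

In the plate carrée (x = Rλ, y = Rφ), meridians are true-scale (h = 1) and parallels are stretched by k = sec φ.
At 38.3°: h = 1.000, k = 1.274; principal scales a = 1.274, b = 1.000.
sin(ω/2) = (a − b)/(a + b) = 0.2742/2.274 = 0.1206, so ω = 2 arcsin(0.1206) ≈ 13.9°.

13.9°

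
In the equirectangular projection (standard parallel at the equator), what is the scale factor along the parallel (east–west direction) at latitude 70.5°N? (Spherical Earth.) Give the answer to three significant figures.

3.00

In the plate carrée (x = Rλ, y = Rφ), meridians are true-scale (h = 1) and parallels are stretched by k = sec φ.
k = 1/cos 70.5° = 1/0.3338 = 2.996.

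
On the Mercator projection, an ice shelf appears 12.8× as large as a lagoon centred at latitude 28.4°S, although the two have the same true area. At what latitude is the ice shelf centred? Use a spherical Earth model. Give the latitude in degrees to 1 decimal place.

On Mercator, (apparent₁)/(apparent₂) = sec²φ₁ / sec²φ₂ when true areas are equal.
cos²φ₂ / cos²φ₁ = 12.8  ⇒  cos φ₁ = cos 28.4° / √12.8 = 0.8796/3.578 = 0.2459.
φ₁ = arccos(0.2459) ≈ 75.8°.

75.8°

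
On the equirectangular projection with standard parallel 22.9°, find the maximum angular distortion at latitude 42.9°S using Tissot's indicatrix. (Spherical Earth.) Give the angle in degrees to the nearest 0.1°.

13.1°

In the equirectangular projection with standard parallel φ₀ = 22.9° (x = Rλ cos φ₀, y = Rφ), meridians are true-scale (h = 1) and the parallel scale is k = cos φ₀ / cos φ.
At 42.9°: h = 1.000, k = 1.258; principal scales a = 1.258, b = 1.000.
sin(ω/2) = (a − b)/(a + b) = 0.2575/2.258 = 0.1141, so ω = 2 arcsin(0.1141) ≈ 13.1°.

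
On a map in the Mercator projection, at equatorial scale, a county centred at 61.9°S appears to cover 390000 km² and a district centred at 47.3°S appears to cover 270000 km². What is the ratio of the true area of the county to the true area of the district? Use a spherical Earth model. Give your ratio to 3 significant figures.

0.697

On Mercator the areal scale is sec²φ, so true area = apparent × cos²φ.
True area of county: 390000 × cos²(61.9°) = 390000 × 0.2219 = 86520 km².
True area of district: 270000 × cos²(47.3°) = 270000 × 0.4599 = 124200 km².
Ratio = 86520 / 124200 ≈ 0.697.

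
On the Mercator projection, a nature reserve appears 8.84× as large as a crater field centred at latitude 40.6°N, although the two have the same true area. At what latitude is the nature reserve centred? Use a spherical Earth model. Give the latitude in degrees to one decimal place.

For equal true areas on Mercator, apparent areas scale as sec²φ, so the ratio is cos²φ₂ / cos²φ₁.
cos²φ₂ / cos²φ₁ = 8.84  ⇒  cos φ₁ = cos 40.6° / √8.84 = 0.7593/2.973 = 0.2554.
φ₁ = arccos(0.2554) ≈ 75.2°.

75.2°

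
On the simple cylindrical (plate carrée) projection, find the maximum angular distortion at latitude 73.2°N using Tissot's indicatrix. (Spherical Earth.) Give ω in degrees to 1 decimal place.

For the equirectangular projection with φ₀ = 0 (plate carrée), h = 1 along meridians and k = sec φ along parallels.
At 73.2°: h = 1.000, k = 3.460; principal scales a = 3.460, b = 1.000.
sin(ω/2) = (a − b)/(a + b) = 2.460/4.460 = 0.5516, so ω = 2 arcsin(0.5516) ≈ 66.9°.

66.9°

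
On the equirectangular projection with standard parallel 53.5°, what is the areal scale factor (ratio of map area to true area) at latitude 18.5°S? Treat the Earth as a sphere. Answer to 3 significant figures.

In the equirectangular projection with standard parallel φ₀ = 53.5° (x = Rλ cos φ₀, y = Rφ), meridians are true-scale (h = 1) and the parallel scale is k = cos φ₀ / cos φ.
Areal scale = h·k = 1 × cos φ₀ / cos φ; at 18.5°, h = 1.000, k = 0.6272, so h·k = 0.6272.

0.627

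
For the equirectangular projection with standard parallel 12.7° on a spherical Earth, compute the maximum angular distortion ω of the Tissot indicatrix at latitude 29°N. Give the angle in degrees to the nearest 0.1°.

6.3°

In the equirectangular projection with standard parallel φ₀ = 12.7° (x = Rλ cos φ₀, y = Rφ), meridians are true-scale (h = 1) and the parallel scale is k = cos φ₀ / cos φ.
At 29°: h = 1.000, k = 1.115; principal scales a = 1.115, b = 1.000.
sin(ω/2) = (a − b)/(a + b) = 0.1154/2.115 = 0.05454, so ω = 2 arcsin(0.05454) ≈ 6.3°.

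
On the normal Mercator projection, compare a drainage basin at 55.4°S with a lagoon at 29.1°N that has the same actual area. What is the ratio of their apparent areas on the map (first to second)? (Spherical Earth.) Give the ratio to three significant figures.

2.37

Mercator is conformal with k = sec φ, so areal scale = k² = sec²φ.
At 55.4°: sec²(55.4°) = 1/0.5678² = 3.101.
At 29.1°: sec²(29.1°) = 1/0.8738² = 1.310.
Ratio = 3.101/1.310 = cos²(29.1°)/cos²(55.4°) ≈ 2.37.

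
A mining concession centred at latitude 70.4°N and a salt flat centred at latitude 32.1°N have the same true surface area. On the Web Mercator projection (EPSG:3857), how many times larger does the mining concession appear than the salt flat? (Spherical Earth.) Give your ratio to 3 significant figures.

6.38

Mercator areal scale is sec²φ.
At 70.4°: sec²(70.4°) = 1/0.3355² = 8.887.
At 32.1°: sec²(32.1°) = 1/0.8471² = 1.394.
Ratio = 8.887/1.394 = cos²(32.1°)/cos²(70.4°) ≈ 6.38.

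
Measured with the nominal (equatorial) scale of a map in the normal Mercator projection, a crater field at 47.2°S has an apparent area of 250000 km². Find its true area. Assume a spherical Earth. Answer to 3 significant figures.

The Mercator projection is conformal; its linear scale factor is the same in every direction and equals sec φ = 1/cos φ.
Areal scale = k² = sec²φ = 1/cos²(47.2°) = 1/0.6794² = 2.166.
True area = apparent / (areal scale) = 250000 / 2.166 ≈ 115000 km².

115000 km²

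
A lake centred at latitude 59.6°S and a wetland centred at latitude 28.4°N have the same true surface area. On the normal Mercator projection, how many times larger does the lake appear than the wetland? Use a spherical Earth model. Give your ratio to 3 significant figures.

Mercator areal scale is sec²φ.
At 59.6°: sec²(59.6°) = 1/0.5060² = 3.905.
At 28.4°: sec²(28.4°) = 1/0.8796² = 1.292.
Ratio = 3.905/1.292 = cos²(28.4°)/cos²(59.6°) ≈ 3.02.

3.02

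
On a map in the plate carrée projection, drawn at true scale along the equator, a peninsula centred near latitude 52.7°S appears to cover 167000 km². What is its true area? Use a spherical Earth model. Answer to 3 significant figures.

In the plate carrée (x = Rλ, y = Rφ), meridians are true-scale (h = 1) and parallels are stretched by k = sec φ.
Areal scale = h·k = 1 × sec φ; at 52.7°, h = 1.000, k = 1.650, so h·k = 1.650.
True area = apparent / (areal scale) = 167000 / 1.650 ≈ 101000 km².

101000 km²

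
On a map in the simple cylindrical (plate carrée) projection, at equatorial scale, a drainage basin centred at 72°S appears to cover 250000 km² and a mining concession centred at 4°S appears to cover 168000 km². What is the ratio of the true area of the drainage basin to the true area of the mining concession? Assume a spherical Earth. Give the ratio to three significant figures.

On the plate carrée, areal scale = h·k = 1 × sec φ, so true area = apparent × cos φ.
True area of drainage basin: 250000 × cos(72°) = 250000 × 0.3090 = 77250 km².
True area of mining concession: 168000 × cos(4°) = 168000 × 0.9976 = 167600 km².
Ratio = 77250 / 167600 ≈ 0.461.

0.461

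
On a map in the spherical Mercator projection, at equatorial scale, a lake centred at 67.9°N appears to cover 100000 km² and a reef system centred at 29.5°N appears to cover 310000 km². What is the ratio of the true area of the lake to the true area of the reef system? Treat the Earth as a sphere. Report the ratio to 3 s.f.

0.0603

Mercator's areal exaggeration is sec²φ; hence true area = (apparent area) · cos²φ.
True area of lake: 100000 × cos²(67.9°) = 100000 × 0.1415 = 14150 km².
True area of reef system: 310000 × cos²(29.5°) = 310000 × 0.7575 = 234800 km².
Ratio = 14150 / 234800 ≈ 0.0603.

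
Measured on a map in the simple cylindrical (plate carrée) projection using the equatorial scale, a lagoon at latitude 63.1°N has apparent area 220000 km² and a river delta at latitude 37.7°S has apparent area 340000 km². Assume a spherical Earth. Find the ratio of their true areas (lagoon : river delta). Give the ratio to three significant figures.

0.370

On the plate carrée, areal scale = h·k = 1 × sec φ, so true area = apparent × cos φ.
True area of lagoon: 220000 × cos(63.1°) = 220000 × 0.4524 = 99540 km².
True area of river delta: 340000 × cos(37.7°) = 340000 × 0.7912 = 269000 km².
Ratio = 99540 / 269000 ≈ 0.370.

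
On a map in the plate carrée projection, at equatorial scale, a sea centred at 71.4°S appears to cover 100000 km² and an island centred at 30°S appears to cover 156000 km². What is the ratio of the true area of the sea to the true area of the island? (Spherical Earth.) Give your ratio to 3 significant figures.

0.236

On the plate carrée, areal scale = h·k = 1 × sec φ, so true area = apparent × cos φ.
True area of sea: 100000 × cos(71.4°) = 100000 × 0.3190 = 31900 km².
True area of island: 156000 × cos(30°) = 156000 × 0.8660 = 135100 km².
Ratio = 31900 / 135100 ≈ 0.236.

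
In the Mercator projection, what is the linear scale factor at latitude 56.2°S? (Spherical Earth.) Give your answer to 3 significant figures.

For Mercator, h = k = sec φ (a conformal cylindrical projection has a single point scale, 1/cos φ).
k = 1/cos 56.2° = 1/0.5563 = 1.798.

1.80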